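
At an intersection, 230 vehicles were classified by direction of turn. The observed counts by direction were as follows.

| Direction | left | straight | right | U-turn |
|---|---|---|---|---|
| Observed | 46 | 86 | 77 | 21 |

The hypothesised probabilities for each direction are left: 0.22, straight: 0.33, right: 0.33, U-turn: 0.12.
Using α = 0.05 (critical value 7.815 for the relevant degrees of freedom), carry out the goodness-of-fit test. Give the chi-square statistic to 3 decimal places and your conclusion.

3.356; do not reject

Expected counts E_i = n·p_i: 230×0.22 = 50.6, 230×0.33 = 75.9, 230×0.33 = 75.9, 230×0.12 = 27.6.
χ² = (46−50.6)²/50.6 + (86−75.9)²/75.9 + (77−75.9)²/75.9 + (21−27.6)²/27.6
   = 0.4182 + 1.3440 + 0.0159 + 1.5783
Sum = 3.356
df = 3. Since 3.356 < 7.815, we do not reject H₀.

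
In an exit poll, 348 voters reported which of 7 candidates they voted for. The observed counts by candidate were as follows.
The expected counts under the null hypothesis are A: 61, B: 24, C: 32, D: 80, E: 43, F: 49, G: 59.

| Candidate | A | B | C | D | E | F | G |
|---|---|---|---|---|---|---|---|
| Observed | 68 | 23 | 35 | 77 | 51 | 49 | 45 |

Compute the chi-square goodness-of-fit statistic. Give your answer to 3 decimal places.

6.049

cat         O        E   (O−E)²/E
A          68       61     0.8033
B          23       24     0.0417
C          35       32     0.2813
D          77       80     0.1125
E          51       43     1.4884
F          49       49     0.0000
G          45       59     3.3220
Sum = 6.049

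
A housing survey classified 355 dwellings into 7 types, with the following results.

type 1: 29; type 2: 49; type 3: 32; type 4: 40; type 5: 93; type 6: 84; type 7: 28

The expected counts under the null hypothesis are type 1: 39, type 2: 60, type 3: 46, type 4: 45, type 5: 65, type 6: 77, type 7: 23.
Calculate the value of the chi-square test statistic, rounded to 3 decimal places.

χ² = (29−39)²/39 + (49−60)²/60 + (32−46)²/46 + (40−45)²/45 + (93−65)²/65 + (84−77)²/77 + (28−23)²/23
   = 2.5641 + 2.0167 + 4.2609 + 0.5556 + 12.0615 + 0.6364 + 1.0870
Sum = 23.182

23.182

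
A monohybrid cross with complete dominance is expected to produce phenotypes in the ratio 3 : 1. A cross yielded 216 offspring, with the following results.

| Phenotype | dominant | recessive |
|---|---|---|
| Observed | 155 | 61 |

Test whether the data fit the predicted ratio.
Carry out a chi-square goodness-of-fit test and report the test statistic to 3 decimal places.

Ratio total = 4. Expected counts: 216×3/4 = 162, 216×1/4 = 54.
dominant: (155 − 162)²/162 = 49/162 = 0.3025
recessive: (61 − 54)²/54 = 49/54 = 0.9074
Sum = 1.210

1.210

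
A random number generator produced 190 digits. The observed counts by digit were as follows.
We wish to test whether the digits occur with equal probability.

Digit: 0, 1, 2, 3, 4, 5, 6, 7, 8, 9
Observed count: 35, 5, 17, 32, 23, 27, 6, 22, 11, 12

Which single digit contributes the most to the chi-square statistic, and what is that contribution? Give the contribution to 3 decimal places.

0, 13.474

Expected count for each of the 10 categories: 190/10 = 19.
χ² = (35−19)²/19 + (5−19)²/19 + (17−19)²/19 + (32−19)²/19 + (23−19)²/19 + (27−19)²/19 + (6−19)²/19 + (22−19)²/19 + (11−19)²/19 + (12−19)²/19
   = 13.4737 + 10.3158 + 0.2105 + 8.8947 + 0.8421 + 3.3684 + 8.8947 + 0.4737 + 3.3684 + 2.5789
The largest term is for 0: 13.474.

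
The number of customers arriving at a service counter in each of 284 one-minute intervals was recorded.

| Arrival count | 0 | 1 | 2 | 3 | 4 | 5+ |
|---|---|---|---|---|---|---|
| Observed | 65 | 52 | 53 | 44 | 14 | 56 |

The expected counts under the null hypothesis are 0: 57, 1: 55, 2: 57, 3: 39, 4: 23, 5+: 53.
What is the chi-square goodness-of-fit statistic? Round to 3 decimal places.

0: (65 − 57)²/57 = 64/57 = 1.1228
1: (52 − 55)²/55 = 9/55 = 0.1636
2: (53 − 57)²/57 = 16/57 = 0.2807
3: (44 − 39)²/39 = 25/39 = 0.6410
4: (14 − 23)²/23 = 81/23 = 3.5217
5+: (56 − 53)²/53 = 9/53 = 0.1698
Sum = 5.900

5.900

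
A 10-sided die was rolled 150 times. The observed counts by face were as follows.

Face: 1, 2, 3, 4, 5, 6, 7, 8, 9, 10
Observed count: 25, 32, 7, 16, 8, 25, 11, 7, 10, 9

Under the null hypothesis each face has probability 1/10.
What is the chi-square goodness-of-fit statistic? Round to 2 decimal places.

49.60

Under H₀ each category has probability 1/10, so each expected count is 150/10 = 15.
cat         O        E   (O−E)²/E
1          25       15      6.667
2          32       15     19.267
3           7       15      4.267
4          16       15      0.067
5           8       15      3.267
6          25       15      6.667
7          11       15      1.067
8           7       15      4.267
9          10       15      1.667
10          9       15      2.400
Sum = 49.60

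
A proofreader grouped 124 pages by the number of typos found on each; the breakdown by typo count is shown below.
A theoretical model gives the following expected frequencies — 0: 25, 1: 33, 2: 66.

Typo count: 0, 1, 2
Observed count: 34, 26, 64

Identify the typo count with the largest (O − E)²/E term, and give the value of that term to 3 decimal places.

χ² = (34−25)²/25 + (26−33)²/33 + (64−66)²/66
   = 3.2400 + 1.4848 + 0.0606
The largest term is for 0: 3.240.

0, 3.240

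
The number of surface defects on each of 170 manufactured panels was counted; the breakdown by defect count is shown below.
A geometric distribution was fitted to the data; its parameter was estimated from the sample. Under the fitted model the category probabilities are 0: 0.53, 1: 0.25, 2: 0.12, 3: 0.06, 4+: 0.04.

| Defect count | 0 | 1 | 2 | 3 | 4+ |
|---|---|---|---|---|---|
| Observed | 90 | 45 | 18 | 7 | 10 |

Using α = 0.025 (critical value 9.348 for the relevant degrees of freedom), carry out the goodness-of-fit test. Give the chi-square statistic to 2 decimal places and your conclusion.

2.94; do not reject

Expected counts E_i = n·p_i: 170×0.53 = 90.1, 170×0.25 = 42.5, 170×0.12 = 20.4, 170×0.06 = 10.2, 170×0.04 = 6.8.
cat         O        E   (O−E)²/E
0          90     90.1      0.000
1          45     42.5      0.147
2          18     20.4      0.282
3           7     10.2      1.004
4+         10      6.8      1.506
Sum = 2.94
df = 3. Since 2.94 < 9.348, we do not reject H₀.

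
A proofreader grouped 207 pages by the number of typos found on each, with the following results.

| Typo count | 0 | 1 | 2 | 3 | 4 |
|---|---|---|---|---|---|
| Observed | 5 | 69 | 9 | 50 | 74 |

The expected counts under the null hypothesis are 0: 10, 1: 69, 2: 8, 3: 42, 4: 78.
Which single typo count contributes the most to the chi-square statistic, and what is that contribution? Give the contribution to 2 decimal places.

0: (5 − 10)²/10 = 25/10 = 2.500
1: (69 − 69)²/69 = 0/69 = 0.000
2: (9 − 8)²/8 = 1/8 = 0.125
3: (50 − 42)²/42 = 64/42 = 1.524
4: (74 − 78)²/78 = 16/78 = 0.205
The largest term is for 0: 2.50.

0, 2.50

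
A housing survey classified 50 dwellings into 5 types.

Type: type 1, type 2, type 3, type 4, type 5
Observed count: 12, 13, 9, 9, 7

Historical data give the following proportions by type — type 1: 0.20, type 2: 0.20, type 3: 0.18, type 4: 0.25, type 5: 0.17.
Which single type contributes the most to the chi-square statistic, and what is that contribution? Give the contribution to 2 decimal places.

type 4, 0.98

Expected counts E_i = n·p_i: 50×0.20 = 10, 50×0.20 = 10, 50×0.18 = 9, 50×0.25 = 12.5, 50×0.17 = 8.5.
χ² = (12−10)²/10 + (13−10)²/10 + (9−9)²/9 + (9−12.5)²/12.5 + (7−8.5)²/8.5
   = 0.400 + 0.900 + 0.000 + 0.980 + 0.265
The largest term is for type 4: 0.98.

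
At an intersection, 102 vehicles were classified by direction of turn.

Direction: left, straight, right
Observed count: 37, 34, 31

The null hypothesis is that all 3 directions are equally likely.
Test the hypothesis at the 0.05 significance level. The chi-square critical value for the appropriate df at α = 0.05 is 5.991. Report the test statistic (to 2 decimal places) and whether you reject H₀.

0.53; do not reject

Under H₀ each category has probability 1/3, so each expected count is 102/3 = 34.
χ² = (37−34)²/34 + (34−34)²/34 + (31−34)²/34
   = 0.265 + 0.000 + 0.265
Sum = 0.53
df = 2. Since 0.53 < 5.991, we do not reject H₀.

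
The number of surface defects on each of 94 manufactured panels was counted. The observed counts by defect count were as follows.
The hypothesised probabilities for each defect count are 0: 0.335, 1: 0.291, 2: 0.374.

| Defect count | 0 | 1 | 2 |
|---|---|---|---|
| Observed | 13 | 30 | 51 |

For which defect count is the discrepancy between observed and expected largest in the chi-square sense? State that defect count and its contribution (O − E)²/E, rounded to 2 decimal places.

Expected counts E_i = n·p_i: 94×0.335 = 31.49, 94×0.291 = 27.354, 94×0.374 = 35.156.
0: (13 − 31.49)²/31.49 = 341.8801/31.49 = 10.857
1: (30 − 27.354)²/27.354 = 7.001316/27.354 = 0.256
2: (51 − 35.156)²/35.156 = 251.032336/35.156 = 7.141
The largest term is for 0: 10.86.

0, 10.86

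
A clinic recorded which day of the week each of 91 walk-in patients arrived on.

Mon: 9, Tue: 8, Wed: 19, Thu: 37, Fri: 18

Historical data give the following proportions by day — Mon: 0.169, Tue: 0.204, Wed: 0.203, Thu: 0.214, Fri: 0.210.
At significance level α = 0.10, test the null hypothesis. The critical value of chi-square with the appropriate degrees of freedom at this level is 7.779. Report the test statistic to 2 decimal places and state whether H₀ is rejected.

24.51; reject

Expected counts E_i = n·p_i: 91×0.169 = 15.379, 91×0.204 = 18.564, 91×0.203 = 18.473, 91×0.214 = 19.474, 91×0.210 = 19.11.
Mon: (9 − 15.379)²/15.379 = 40.691641/15.379 = 2.646
Tue: (8 − 18.564)²/18.564 = 111.598096/18.564 = 6.012
Wed: (19 − 18.473)²/18.473 = 0.277729/18.473 = 0.015
Thu: (37 − 19.474)²/19.474 = 307.160676/19.474 = 15.773
Fri: (18 − 19.11)²/19.11 = 1.2321/19.11 = 0.064
Sum = 24.51
df = 4. Since 24.51 > 7.779, we reject H₀.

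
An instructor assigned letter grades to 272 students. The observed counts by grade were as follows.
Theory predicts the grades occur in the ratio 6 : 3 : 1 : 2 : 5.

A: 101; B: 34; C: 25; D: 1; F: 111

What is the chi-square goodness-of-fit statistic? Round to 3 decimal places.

Ratio total = 17. Expected counts: 272×6/17 = 96, 272×3/17 = 48, 272×1/17 = 16, 272×2/17 = 32, 272×5/17 = 80.
A: (101 − 96)²/96 = 25/96 = 0.2604
B: (34 − 48)²/48 = 196/48 = 4.0833
C: (25 − 16)²/16 = 81/16 = 5.0625
D: (1 − 32)²/32 = 961/32 = 30.0313
F: (111 − 80)²/80 = 961/80 = 12.0125
Sum = 51.450

51.450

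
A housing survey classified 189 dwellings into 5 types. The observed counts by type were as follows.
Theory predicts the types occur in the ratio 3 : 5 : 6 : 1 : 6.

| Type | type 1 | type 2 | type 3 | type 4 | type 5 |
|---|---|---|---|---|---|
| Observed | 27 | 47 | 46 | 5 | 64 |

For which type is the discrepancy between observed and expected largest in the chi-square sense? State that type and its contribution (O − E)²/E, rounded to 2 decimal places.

Ratio total = 21. Expected counts: 189×3/21 = 27, 189×5/21 = 45, 189×6/21 = 54, 189×1/21 = 9, 189×6/21 = 54.
type 1: (27 − 27)²/27 = 0/27 = 0.000
type 2: (47 − 45)²/45 = 4/45 = 0.089
type 3: (46 − 54)²/54 = 64/54 = 1.185
type 4: (5 − 9)²/9 = 16/9 = 1.778
type 5: (64 − 54)²/54 = 100/54 = 1.852
The largest term is for type 5: 1.85.

type 5, 1.85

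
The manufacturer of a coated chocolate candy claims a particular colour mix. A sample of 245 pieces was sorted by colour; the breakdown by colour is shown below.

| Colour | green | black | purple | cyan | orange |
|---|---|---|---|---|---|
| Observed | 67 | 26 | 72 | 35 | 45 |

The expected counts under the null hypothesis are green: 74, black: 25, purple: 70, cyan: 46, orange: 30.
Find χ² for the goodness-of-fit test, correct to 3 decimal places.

10.890

cat         O        E   (O−E)²/E
green      67       74     0.6622
black      26       25     0.0400
purple     72       70     0.0571
cyan       35       46     2.6304
orange     45       30     7.5000
Sum = 10.890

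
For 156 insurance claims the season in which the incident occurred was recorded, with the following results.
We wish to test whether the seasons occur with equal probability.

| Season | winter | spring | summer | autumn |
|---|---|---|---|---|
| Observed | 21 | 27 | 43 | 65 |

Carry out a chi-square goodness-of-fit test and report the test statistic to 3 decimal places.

29.744

Under H₀ each category has probability 1/4, so each expected count is 156/4 = 39.
cat         O        E   (O−E)²/E
winter     21       39     8.3077
spring     27       39     3.6923
summer     43       39     0.4103
autumn     65       39    17.3333
Sum = 29.744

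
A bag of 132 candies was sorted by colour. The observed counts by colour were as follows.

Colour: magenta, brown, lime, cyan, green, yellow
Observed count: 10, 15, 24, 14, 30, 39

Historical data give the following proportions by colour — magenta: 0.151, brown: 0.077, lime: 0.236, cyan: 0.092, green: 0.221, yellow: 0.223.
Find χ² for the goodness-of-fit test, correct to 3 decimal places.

Expected counts E_i = n·p_i: 132×0.151 = 19.932, 132×0.077 = 10.164, 132×0.236 = 31.152, 132×0.092 = 12.144, 132×0.221 = 29.172, 132×0.223 = 29.436.
cat          O        E   (O−E)²/E
magenta     10   19.932     4.9491
brown       15   10.164     2.3010
lime        24   31.152     1.6420
cyan        14   12.144     0.2837
green       30   29.172     0.0235
yellow      39   29.436     3.1074
Sum = 12.307

12.307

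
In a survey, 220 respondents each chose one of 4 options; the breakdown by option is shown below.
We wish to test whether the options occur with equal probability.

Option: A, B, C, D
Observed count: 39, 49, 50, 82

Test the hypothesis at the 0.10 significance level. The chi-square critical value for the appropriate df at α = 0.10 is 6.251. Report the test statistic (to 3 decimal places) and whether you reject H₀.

19.018; reject

Expected count for each of the 4 categories: 220/4 = 55.
χ² = (39−55)²/55 + (49−55)²/55 + (50−55)²/55 + (82−55)²/55
   = 4.6545 + 0.6545 + 0.4545 + 13.2545
Sum = 19.018
df = 3. Since 19.018 > 6.251, we reject H₀.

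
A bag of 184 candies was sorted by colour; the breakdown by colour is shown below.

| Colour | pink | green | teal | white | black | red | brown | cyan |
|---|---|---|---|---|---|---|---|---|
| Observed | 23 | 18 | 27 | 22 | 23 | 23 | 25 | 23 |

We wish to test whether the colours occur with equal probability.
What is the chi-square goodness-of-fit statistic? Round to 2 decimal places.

Under H₀ each category has probability 1/8, so each expected count is 184/8 = 23.
χ² = (23−23)²/23 + (18−23)²/23 + (27−23)²/23 + (22−23)²/23 + (23−23)²/23 + (23−23)²/23 + (25−23)²/23 + (23−23)²/23
   = 0.000 + 1.087 + 0.696 + 0.043 + 0.000 + 0.000 + 0.174 + 0.000
Sum = 2.00

2.00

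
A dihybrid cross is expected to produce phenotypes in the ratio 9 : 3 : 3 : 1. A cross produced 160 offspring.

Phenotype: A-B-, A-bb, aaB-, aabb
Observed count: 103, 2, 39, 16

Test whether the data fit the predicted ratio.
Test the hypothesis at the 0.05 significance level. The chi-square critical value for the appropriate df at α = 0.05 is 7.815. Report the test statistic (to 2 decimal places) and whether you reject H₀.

Ratio total = 16. Expected counts: 160×9/16 = 90, 160×3/16 = 30, 160×3/16 = 30, 160×1/16 = 10.
A-B-: (103 − 90)²/90 = 169/90 = 1.878
A-bb: (2 − 30)²/30 = 784/30 = 26.133
aaB-: (39 − 30)²/30 = 81/30 = 2.700
aabb: (16 − 10)²/10 = 36/10 = 3.600
Sum = 34.31
df = 3. Since 34.31 > 7.815, we reject H₀.

34.31; reject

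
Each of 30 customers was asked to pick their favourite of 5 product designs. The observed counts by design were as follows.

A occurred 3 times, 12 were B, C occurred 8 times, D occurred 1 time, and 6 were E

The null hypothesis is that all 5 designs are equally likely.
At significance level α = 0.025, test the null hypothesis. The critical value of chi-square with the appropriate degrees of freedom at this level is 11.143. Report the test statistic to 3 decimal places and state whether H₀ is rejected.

Expected count for each of the 5 categories: 30/5 = 6.
χ² = (3−6)²/6 + (12−6)²/6 + (8−6)²/6 + (1−6)²/6 + (6−6)²/6
   = 1.5000 + 6.0000 + 0.6667 + 4.1667 + 0.0000
Sum = 12.333
df = 4. Since 12.333 > 11.143, we reject H₀.

12.333; reject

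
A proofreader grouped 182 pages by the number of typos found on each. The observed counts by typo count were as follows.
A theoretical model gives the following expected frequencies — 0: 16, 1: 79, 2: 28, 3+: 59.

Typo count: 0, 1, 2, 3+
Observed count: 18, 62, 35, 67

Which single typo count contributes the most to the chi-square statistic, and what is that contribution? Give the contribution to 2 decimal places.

0: (18 − 16)²/16 = 4/16 = 0.250
1: (62 − 79)²/79 = 289/79 = 3.658
2: (35 − 28)²/28 = 49/28 = 1.750
3+: (67 − 59)²/59 = 64/59 = 1.085
The largest term is for 1: 3.66.

1, 3.66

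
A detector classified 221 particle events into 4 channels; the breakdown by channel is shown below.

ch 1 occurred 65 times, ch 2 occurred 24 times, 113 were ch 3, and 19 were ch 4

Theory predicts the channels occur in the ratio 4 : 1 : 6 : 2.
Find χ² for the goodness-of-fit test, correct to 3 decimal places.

10.819

Ratio total = 13. Expected counts: 221×4/13 = 68, 221×1/13 = 17, 221×6/13 = 102, 221×2/13 = 34.
cat         O        E   (O−E)²/E
ch 1       65       68     0.1324
ch 2       24       17     2.8824
ch 3      113      102     1.1863
ch 4       19       34     6.6176
Sum = 10.819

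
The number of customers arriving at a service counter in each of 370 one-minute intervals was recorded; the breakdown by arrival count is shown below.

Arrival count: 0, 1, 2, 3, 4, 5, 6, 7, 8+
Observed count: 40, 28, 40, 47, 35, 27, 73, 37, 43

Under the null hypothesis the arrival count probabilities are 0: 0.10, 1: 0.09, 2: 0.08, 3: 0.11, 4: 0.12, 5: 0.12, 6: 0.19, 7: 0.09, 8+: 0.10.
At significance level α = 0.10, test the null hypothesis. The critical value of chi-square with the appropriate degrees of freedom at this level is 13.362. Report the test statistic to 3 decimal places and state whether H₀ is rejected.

16.013; reject

Expected counts E_i = n·p_i: 370×0.10 = 37, 370×0.09 = 33.3, 370×0.08 = 29.6, 370×0.11 = 40.7, 370×0.12 = 44.4, 370×0.12 = 44.4, 370×0.19 = 70.3, 370×0.09 = 33.3, 370×0.10 = 37.
0: (40 − 37)²/37 = 9/37 = 0.2432
1: (28 − 33.3)²/33.3 = 28.09/33.3 = 0.8435
2: (40 − 29.6)²/29.6 = 108.16/29.6 = 3.6541
3: (47 − 40.7)²/40.7 = 39.69/40.7 = 0.9752
4: (35 − 44.4)²/44.4 = 88.36/44.4 = 1.9901
5: (27 − 44.4)²/44.4 = 302.76/44.4 = 6.8189
6: (73 − 70.3)²/70.3 = 7.29/70.3 = 0.1037
7: (37 − 33.3)²/33.3 = 13.69/33.3 = 0.4111
8+: (43 − 37)²/37 = 36/37 = 0.9730
Sum = 16.013
df = 8. Since 16.013 > 13.362, we reject H₀.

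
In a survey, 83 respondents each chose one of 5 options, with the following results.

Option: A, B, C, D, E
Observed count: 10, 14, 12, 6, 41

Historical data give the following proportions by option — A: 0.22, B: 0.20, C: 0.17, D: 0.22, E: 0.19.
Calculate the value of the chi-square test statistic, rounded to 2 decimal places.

53.06

Expected counts E_i = n·p_i: 83×0.22 = 18.26, 83×0.20 = 16.6, 83×0.17 = 14.11, 83×0.22 = 18.26, 83×0.19 = 15.77.
A: (10 − 18.26)²/18.26 = 68.2276/18.26 = 3.736
B: (14 − 16.6)²/16.6 = 6.76/16.6 = 0.407
C: (12 − 14.11)²/14.11 = 4.4521/14.11 = 0.316
D: (6 − 18.26)²/18.26 = 150.3076/18.26 = 8.232
E: (41 − 15.77)²/15.77 = 636.5529/15.77 = 40.365
Sum = 53.06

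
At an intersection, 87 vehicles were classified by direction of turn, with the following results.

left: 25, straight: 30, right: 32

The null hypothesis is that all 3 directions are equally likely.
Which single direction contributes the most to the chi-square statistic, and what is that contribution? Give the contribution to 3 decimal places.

Under H₀ each category has probability 1/3, so each expected count is 87/3 = 29.
χ² = (25−29)²/29 + (30−29)²/29 + (32−29)²/29
   = 0.5517 + 0.0345 + 0.3103
The largest term is for left: 0.552.

left, 0.552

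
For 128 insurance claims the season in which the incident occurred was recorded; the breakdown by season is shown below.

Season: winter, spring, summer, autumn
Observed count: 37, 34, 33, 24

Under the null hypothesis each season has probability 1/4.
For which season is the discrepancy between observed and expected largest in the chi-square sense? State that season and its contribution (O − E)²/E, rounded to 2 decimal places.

autumn, 2.00

Expected count for each of the 4 categories: 128/4 = 32.
cat         O        E   (O−E)²/E
winter     37       32      0.781
spring     34       32      0.125
summer     33       32      0.031
autumn     24       32      2.000
The largest term is for autumn: 2.00.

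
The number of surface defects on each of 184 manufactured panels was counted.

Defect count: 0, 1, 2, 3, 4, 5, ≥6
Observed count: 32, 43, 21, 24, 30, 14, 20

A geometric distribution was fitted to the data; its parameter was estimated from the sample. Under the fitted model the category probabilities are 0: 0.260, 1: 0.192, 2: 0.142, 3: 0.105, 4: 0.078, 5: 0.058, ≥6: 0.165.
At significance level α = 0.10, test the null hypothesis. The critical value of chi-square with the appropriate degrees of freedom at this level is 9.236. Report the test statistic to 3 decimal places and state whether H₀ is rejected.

Expected counts E_i = n·p_i: 184×0.260 = 47.84, 184×0.192 = 35.328, 184×0.142 = 26.128, 184×0.105 = 19.32, 184×0.078 = 14.352, 184×0.058 = 10.672, 184×0.165 = 30.36.
cat         O        E   (O−E)²/E
0          32    47.84     5.2447
1          43   35.328     1.6661
2          21   26.128     1.0064
3          24    19.32     1.1337
4          30   14.352    17.0610
5          14   10.672     1.0378
≥6         20    30.36     3.5352
Sum = 30.685
df = 5. Since 30.685 > 9.236, we reject H₀.

30.685; reject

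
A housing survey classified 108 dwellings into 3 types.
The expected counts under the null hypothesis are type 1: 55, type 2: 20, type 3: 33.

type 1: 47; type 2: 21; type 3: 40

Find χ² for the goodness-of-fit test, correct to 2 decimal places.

cat         O        E   (O−E)²/E
type 1     47       55      1.164
type 2     21       20      0.050
type 3     40       33      1.485
Sum = 2.70

2.70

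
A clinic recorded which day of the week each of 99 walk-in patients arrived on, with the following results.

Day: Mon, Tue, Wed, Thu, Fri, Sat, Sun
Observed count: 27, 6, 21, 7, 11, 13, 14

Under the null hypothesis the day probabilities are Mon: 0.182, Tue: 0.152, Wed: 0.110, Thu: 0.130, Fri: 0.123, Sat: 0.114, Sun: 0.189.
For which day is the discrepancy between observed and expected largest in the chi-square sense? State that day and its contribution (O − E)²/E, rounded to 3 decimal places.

Wed, 9.386

Expected counts E_i = n·p_i: 99×0.182 = 18.018, 99×0.152 = 15.048, 99×0.110 = 10.89, 99×0.130 = 12.87, 99×0.123 = 12.177, 99×0.114 = 11.286, 99×0.189 = 18.711.
cat         O        E   (O−E)²/E
Mon        27   18.018     4.4775
Tue         6   15.048     5.4403
Wed        21    10.89     9.3859
Thu         7    12.87     2.6773
Fri        11   12.177     0.1138
Sat        13   11.286     0.2603
Sun        14   18.711     1.1861
The largest term is for Wed: 9.386.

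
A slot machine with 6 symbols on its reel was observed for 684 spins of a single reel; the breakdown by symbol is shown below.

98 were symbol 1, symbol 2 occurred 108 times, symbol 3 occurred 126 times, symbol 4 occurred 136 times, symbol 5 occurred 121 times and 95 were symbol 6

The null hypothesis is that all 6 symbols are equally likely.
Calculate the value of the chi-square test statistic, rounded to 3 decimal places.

Under H₀ each category has probability 1/6, so each expected count is 684/6 = 114.
cat           O        E   (O−E)²/E
symbol 1     98      114     2.2456
symbol 2    108      114     0.3158
symbol 3    126      114     1.2632
symbol 4    136      114     4.2456
symbol 5    121      114     0.4298
symbol 6     95      114     3.1667
Sum = 11.667

11.667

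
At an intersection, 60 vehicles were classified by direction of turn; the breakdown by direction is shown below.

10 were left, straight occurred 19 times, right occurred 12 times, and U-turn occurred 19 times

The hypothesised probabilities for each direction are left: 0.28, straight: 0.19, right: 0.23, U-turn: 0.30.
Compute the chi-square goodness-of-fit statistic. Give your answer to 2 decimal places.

Expected counts E_i = n·p_i: 60×0.28 = 16.8, 60×0.19 = 11.4, 60×0.23 = 13.8, 60×0.30 = 18.
χ² = (10−16.8)²/16.8 + (19−11.4)²/11.4 + (12−13.8)²/13.8 + (19−18)²/18
   = 2.752 + 5.067 + 0.235 + 0.056
Sum = 8.11

8.11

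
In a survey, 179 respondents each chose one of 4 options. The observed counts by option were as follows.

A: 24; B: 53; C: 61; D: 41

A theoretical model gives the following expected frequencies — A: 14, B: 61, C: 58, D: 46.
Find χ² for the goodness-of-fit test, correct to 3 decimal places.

8.891

χ² = (24−14)²/14 + (53−61)²/61 + (61−58)²/58 + (41−46)²/46
   = 7.1429 + 1.0492 + 0.1552 + 0.5435
Sum = 8.891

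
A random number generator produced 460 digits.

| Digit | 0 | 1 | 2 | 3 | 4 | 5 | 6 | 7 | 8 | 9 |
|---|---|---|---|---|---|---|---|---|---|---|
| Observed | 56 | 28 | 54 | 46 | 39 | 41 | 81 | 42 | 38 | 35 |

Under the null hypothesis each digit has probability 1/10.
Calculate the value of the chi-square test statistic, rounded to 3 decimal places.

Under H₀ each category has probability 1/10, so each expected count is 460/10 = 46.
χ² = (56−46)²/46 + (28−46)²/46 + (54−46)²/46 + (46−46)²/46 + (39−46)²/46 + (41−46)²/46 + (81−46)²/46 + (42−46)²/46 + (38−46)²/46 + (35−46)²/46
   = 2.1739 + 7.0435 + 1.3913 + 0.0000 + 1.0652 + 0.5435 + 26.6304 + 0.3478 + 1.3913 + 2.6304
Sum = 43.217

43.217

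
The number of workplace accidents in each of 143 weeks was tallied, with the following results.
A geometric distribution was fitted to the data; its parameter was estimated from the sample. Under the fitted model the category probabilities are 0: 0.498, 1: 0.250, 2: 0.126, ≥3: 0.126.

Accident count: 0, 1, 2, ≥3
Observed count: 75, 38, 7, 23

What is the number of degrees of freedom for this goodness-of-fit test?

2

There are k = 4 categories and 1 parameter estimated from the data, so df = 4 − 1 − 1 = 2.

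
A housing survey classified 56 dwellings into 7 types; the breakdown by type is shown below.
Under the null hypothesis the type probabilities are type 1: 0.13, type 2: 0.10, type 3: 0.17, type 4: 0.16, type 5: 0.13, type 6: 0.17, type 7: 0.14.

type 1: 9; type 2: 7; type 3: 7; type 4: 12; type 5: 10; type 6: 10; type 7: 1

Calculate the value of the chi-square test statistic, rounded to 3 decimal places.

Expected counts E_i = n·p_i: 56×0.13 = 7.28, 56×0.10 = 5.6, 56×0.17 = 9.52, 56×0.16 = 8.96, 56×0.13 = 7.28, 56×0.17 = 9.52, 56×0.14 = 7.84.
type 1: (9 − 7.28)²/7.28 = 2.9584/7.28 = 0.4064
type 2: (7 − 5.6)²/5.6 = 1.96/5.6 = 0.3500
type 3: (7 − 9.52)²/9.52 = 6.3504/9.52 = 0.6671
type 4: (12 − 8.96)²/8.96 = 9.2416/8.96 = 1.0314
type 5: (10 − 7.28)²/7.28 = 7.3984/7.28 = 1.0163
type 6: (10 − 9.52)²/9.52 = 0.2304/9.52 = 0.0242
type 7: (1 − 7.84)²/7.84 = 46.7856/7.84 = 5.9676
Sum = 9.463

9.463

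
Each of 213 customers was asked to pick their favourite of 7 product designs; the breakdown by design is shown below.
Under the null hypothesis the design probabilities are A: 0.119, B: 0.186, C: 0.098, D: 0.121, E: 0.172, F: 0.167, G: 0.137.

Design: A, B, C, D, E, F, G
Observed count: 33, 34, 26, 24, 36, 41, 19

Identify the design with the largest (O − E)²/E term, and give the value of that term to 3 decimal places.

G, 3.552

Expected counts E_i = n·p_i: 213×0.119 = 25.347, 213×0.186 = 39.618, 213×0.098 = 20.874, 213×0.121 = 25.773, 213×0.172 = 36.636, 213×0.167 = 35.571, 213×0.137 = 29.181.
χ² = (33−25.347)²/25.347 + (34−39.618)²/39.618 + (26−20.874)²/20.874 + (24−25.773)²/25.773 + (36−36.636)²/36.636 + (41−35.571)²/35.571 + (19−29.181)²/29.181
   = 2.3107 + 0.7967 + 1.2588 + 0.1220 + 0.0110 + 0.8286 + 3.5521
The largest term is for G: 3.552.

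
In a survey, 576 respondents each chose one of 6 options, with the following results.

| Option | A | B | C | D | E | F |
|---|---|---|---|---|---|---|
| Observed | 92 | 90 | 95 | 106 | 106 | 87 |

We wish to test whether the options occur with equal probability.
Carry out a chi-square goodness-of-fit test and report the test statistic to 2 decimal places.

3.48

Under H₀ each category has probability 1/6, so each expected count is 576/6 = 96.
A: (92 − 96)²/96 = 16/96 = 0.167
B: (90 − 96)²/96 = 36/96 = 0.375
C: (95 − 96)²/96 = 1/96 = 0.010
D: (106 − 96)²/96 = 100/96 = 1.042
E: (106 − 96)²/96 = 100/96 = 1.042
F: (87 − 96)²/96 = 81/96 = 0.844
Sum = 3.48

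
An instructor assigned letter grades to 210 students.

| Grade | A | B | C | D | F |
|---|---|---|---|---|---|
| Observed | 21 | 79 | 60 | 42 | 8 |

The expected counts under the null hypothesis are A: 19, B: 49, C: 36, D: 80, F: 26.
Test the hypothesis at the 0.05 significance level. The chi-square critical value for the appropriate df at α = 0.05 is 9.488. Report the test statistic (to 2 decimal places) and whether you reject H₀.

χ² = (21−19)²/19 + (79−49)²/49 + (60−36)²/36 + (42−80)²/80 + (8−26)²/26
   = 0.211 + 18.367 + 16.000 + 18.050 + 12.462
Sum = 65.09
df = 4. Since 65.09 > 9.488, we reject H₀.

65.09; reject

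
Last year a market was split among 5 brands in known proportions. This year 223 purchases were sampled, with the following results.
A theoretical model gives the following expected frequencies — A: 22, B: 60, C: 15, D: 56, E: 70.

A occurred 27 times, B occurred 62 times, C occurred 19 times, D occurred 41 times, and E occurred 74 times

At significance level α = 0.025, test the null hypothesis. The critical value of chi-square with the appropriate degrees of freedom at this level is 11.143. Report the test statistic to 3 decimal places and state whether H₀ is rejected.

6.516; do not reject

cat         O        E   (O−E)²/E
A          27       22     1.1364
B          62       60     0.0667
C          19       15     1.0667
D          41       56     4.0179
E          74       70     0.2286
Sum = 6.516
df = 4. Since 6.516 < 11.143, we do not reject H₀.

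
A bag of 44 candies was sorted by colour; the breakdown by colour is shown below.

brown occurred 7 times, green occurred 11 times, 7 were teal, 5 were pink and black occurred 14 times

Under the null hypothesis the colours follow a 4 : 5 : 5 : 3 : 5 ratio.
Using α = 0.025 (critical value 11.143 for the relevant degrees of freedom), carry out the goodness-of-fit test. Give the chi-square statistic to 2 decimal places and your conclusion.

2.89; do not reject

Ratio total = 22. Expected counts: 44×4/22 = 8, 44×5/22 = 10, 44×5/22 = 10, 44×3/22 = 6, 44×5/22 = 10.
brown: (7 − 8)²/8 = 1/8 = 0.125
green: (11 − 10)²/10 = 1/10 = 0.100
teal: (7 − 10)²/10 = 9/10 = 0.900
pink: (5 − 6)²/6 = 1/6 = 0.167
black: (14 − 10)²/10 = 16/10 = 1.600
Sum = 2.89
df = 4. Since 2.89 < 11.143, we do not reject H₀.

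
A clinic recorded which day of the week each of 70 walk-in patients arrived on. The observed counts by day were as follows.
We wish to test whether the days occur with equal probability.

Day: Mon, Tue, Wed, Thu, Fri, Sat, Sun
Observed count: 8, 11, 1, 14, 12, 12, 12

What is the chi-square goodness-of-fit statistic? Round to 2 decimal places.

Expected count for each of the 7 categories: 70/7 = 10.
χ² = (8−10)²/10 + (11−10)²/10 + (1−10)²/10 + (14−10)²/10 + (12−10)²/10 + (12−10)²/10 + (12−10)²/10
   = 0.400 + 0.100 + 8.100 + 1.600 + 0.400 + 0.400 + 0.400
Sum = 11.40

11.40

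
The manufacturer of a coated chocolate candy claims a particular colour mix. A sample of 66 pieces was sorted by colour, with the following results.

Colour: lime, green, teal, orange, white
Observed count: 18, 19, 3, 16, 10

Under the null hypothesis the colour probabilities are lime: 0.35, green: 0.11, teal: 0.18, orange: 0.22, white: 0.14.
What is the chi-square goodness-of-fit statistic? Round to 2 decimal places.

26.96

Expected counts E_i = n·p_i: 66×0.35 = 23.1, 66×0.11 = 7.26, 66×0.18 = 11.88, 66×0.22 = 14.52, 66×0.14 = 9.24.
χ² = (18−23.1)²/23.1 + (19−7.26)²/7.26 + (3−11.88)²/11.88 + (16−14.52)²/14.52 + (10−9.24)²/9.24
   = 1.126 + 18.985 + 6.638 + 0.151 + 0.063
Sum = 26.96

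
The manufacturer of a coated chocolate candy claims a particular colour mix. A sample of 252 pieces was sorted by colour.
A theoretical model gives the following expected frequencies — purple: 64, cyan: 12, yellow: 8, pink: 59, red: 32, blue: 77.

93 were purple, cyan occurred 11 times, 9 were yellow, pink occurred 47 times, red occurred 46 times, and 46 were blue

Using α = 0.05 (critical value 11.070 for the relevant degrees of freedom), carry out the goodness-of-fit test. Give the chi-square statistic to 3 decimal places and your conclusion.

χ² = (93−64)²/64 + (11−12)²/12 + (9−8)²/8 + (47−59)²/59 + (46−32)²/32 + (46−77)²/77
   = 13.1406 + 0.0833 + 0.1250 + 2.4407 + 6.1250 + 12.4805
Sum = 34.395
df = 5. Since 34.395 > 11.070, we reject H₀.

34.395; reject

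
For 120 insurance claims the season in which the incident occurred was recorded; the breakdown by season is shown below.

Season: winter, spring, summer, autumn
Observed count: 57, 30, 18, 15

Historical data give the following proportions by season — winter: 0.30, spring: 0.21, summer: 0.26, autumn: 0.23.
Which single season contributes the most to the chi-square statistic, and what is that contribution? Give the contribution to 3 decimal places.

Expected counts E_i = n·p_i: 120×0.30 = 36, 120×0.21 = 25.2, 120×0.26 = 31.2, 120×0.23 = 27.6.
χ² = (57−36)²/36 + (30−25.2)²/25.2 + (18−31.2)²/31.2 + (15−27.6)²/27.6
   = 12.2500 + 0.9143 + 5.5846 + 5.7522
The largest term is for winter: 12.250.

winter, 12.250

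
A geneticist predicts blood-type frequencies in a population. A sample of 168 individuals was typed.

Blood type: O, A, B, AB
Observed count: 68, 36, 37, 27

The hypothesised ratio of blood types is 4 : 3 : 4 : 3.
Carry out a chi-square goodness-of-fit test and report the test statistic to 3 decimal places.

13.104

Ratio total = 14. Expected counts: 168×4/14 = 48, 168×3/14 = 36, 168×4/14 = 48, 168×3/14 = 36.
O: (68 − 48)²/48 = 400/48 = 8.3333
A: (36 − 36)²/36 = 0/36 = 0.0000
B: (37 − 48)²/48 = 121/48 = 2.5208
AB: (27 − 36)²/36 = 81/36 = 2.2500
Sum = 13.104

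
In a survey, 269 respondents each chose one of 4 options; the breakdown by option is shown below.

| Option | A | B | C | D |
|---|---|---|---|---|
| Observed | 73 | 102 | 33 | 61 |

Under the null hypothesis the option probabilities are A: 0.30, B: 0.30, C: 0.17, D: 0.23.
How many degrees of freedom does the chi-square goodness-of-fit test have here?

There are k = 4 categories and no parameters were estimated from the data, so df = 4 − 1 = 3.

3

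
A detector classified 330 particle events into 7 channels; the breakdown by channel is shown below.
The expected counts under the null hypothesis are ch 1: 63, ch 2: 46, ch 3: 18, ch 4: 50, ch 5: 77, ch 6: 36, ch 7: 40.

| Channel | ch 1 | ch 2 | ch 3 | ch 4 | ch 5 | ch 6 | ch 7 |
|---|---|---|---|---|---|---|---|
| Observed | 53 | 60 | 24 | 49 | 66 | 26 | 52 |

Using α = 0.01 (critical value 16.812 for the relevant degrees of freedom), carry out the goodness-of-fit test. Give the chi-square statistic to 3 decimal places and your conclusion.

ch 1: (53 − 63)²/63 = 100/63 = 1.5873
ch 2: (60 − 46)²/46 = 196/46 = 4.2609
ch 3: (24 − 18)²/18 = 36/18 = 2.0000
ch 4: (49 − 50)²/50 = 1/50 = 0.0200
ch 5: (66 − 77)²/77 = 121/77 = 1.5714
ch 6: (26 − 36)²/36 = 100/36 = 2.7778
ch 7: (52 − 40)²/40 = 144/40 = 3.6000
Sum = 15.817
df = 6. Since 15.817 < 16.812, we do not reject H₀.

15.817; do not reject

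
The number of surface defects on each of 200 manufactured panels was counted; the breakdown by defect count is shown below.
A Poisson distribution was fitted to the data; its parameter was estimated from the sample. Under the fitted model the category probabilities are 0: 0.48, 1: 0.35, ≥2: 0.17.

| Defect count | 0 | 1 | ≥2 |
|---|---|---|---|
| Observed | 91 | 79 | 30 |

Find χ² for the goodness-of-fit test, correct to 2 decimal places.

Expected counts E_i = n·p_i: 200×0.48 = 96, 200×0.35 = 70, 200×0.17 = 34.
0: (91 − 96)²/96 = 25/96 = 0.260
1: (79 − 70)²/70 = 81/70 = 1.157
≥2: (30 − 34)²/34 = 16/34 = 0.471
Sum = 1.89

1.89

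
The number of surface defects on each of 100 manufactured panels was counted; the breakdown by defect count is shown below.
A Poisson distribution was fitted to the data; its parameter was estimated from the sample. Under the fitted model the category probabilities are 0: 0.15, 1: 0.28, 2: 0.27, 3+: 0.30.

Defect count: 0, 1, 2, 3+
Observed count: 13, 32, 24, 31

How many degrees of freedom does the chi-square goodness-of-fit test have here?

There are k = 4 categories and 1 parameter estimated from the data, so df = 4 − 1 − 1 = 2.

2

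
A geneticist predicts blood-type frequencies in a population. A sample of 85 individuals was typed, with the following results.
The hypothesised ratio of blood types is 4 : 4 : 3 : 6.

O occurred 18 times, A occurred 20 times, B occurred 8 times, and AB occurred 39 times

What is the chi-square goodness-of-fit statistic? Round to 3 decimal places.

6.167

Ratio total = 17. Expected counts: 85×4/17 = 20, 85×4/17 = 20, 85×3/17 = 15, 85×6/17 = 30.
cat         O        E   (O−E)²/E
O          18       20     0.2000
A          20       20     0.0000
B           8       15     3.2667
AB         39       30     2.7000
Sum = 6.167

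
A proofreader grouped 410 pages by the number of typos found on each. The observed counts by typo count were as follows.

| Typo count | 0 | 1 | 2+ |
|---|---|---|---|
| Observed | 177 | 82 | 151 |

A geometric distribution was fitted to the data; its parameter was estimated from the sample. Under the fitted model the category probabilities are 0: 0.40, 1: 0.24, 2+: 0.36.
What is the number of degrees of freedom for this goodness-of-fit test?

1

There are k = 3 categories and 1 parameter estimated from the data, so df = 3 − 1 − 1 = 1.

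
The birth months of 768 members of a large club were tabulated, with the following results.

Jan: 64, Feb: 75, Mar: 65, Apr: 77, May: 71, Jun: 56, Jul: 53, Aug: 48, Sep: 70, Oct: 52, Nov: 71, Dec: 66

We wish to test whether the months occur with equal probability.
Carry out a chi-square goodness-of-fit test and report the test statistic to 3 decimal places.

Under H₀ each category has probability 1/12, so each expected count is 768/12 = 64.
cat         O        E   (O−E)²/E
Jan        64       64     0.0000
Feb        75       64     1.8906
Mar        65       64     0.0156
Apr        77       64     2.6406
May        71       64     0.7656
Jun        56       64     1.0000
Jul        53       64     1.8906
Aug        48       64     4.0000
Sep        70       64     0.5625
Oct        52       64     2.2500
Nov        71       64     0.7656
Dec        66       64     0.0625
Sum = 15.844

15.844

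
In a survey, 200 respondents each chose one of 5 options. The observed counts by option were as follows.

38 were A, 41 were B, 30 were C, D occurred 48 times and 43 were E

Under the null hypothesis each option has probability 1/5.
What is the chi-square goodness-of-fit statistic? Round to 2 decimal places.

Expected count for each of the 5 categories: 200/5 = 40.
χ² = (38−40)²/40 + (41−40)²/40 + (30−40)²/40 + (48−40)²/40 + (43−40)²/40
   = 0.100 + 0.025 + 2.500 + 1.600 + 0.225
Sum = 4.45

4.45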